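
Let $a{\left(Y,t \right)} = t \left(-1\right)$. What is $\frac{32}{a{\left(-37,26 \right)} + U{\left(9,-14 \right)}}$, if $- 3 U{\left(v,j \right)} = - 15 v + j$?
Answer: $\frac{96}{71} \approx 1.3521$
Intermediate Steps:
$a{\left(Y,t \right)} = - t$
$U{\left(v,j \right)} = 5 v - \frac{j}{3}$ ($U{\left(v,j \right)} = - \frac{- 15 v + j}{3} = - \frac{j - 15 v}{3} = 5 v - \frac{j}{3}$)
$\frac{32}{a{\left(-37,26 \right)} + U{\left(9,-14 \right)}} = \frac{32}{\left(-1\right) 26 + \left(5 \cdot 9 - - \frac{14}{3}\right)} = \frac{32}{-26 + \left(45 + \frac{14}{3}\right)} = \frac{32}{-26 + \frac{149}{3}} = \frac{32}{\frac{71}{3}} = 32 \cdot \frac{3}{71} = \frac{96}{71}$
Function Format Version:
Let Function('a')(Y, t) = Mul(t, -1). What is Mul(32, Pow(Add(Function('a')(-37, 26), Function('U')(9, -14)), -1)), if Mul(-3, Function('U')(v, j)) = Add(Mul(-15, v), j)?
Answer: Rational(96, 71) ≈ 1.3521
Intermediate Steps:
Function('a')(Y, t) = Mul(-1, t)
Function('U')(v, j) = Add(Mul(5, v), Mul(Rational(-1, 3), j)) (Function('U')(v, j) = Mul(Rational(-1, 3), Add(Mul(-15, v), j)) = Mul(Rational(-1, 3), Add(j, Mul(-15, v))) = Add(Mul(5, v), Mul(Rational(-1, 3), j)))
Mul(32, Pow(Add(Function('a')(-37, 26), Function('U')(9, -14)), -1)) = Mul(32, Pow(Add(Mul(-1, 26), Add(Mul(5, 9), Mul(Rational(-1, 3), -14))), -1)) = Mul(32, Pow(Add(-26, Add(45, Rational(14, 3))), -1)) = Mul(32, Pow(Add(-26, Rational(149, 3)), -1)) = Mul(32, Pow(Rational(71, 3), -1)) = Mul(32, Rational(3, 71)) = Rational(96, 71)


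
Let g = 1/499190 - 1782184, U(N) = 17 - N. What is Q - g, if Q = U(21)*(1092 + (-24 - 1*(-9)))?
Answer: 887497920439/499190 ≈ 1.7779e+6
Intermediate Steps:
Q = -4308 (Q = (17 - 1*21)*(1092 + (-24 - 1*(-9))) = (17 - 21)*(1092 + (-24 + 9)) = -4*(1092 - 15) = -4*1077 = -4308)
g = -889648430959/499190 (g = 1/499190 - 1782184 = -889648430959/499190 ≈ -1.7822e+6)
Q - g = -4308 - 1*(-889648430959/499190) = -4308 + 889648430959/499190 = 887497920439/499190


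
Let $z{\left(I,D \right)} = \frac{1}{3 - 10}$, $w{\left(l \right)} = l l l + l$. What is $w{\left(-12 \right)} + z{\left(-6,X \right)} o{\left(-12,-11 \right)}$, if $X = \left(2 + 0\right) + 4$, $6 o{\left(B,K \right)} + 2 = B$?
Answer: $- \frac{5219}{3} \approx -1739.7$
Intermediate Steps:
$o{\left(B,K \right)} = - \frac{1}{3} + \frac{B}{6}$
$X = 6$ ($X = 2 + 4 = 6$)
$w{\left(l \right)} = l + l^{3}$ ($w{\left(l \right)} = l^{2} l + l = l^{3} + l = l + l^{3}$)
$z{\left(I,D \right)} = - \frac{1}{7}$ ($z{\left(I,D \right)} = \frac{1}{-7} = - \frac{1}{7}$)
$w{\left(-12 \right)} + z{\left(-6,X \right)} o{\left(-12,-11 \right)} = \left(-12 + \left(-12\right)^{3}\right) - \frac{- \frac{1}{3} + \frac{1}{6} \left(-12\right)}{7} = \left(-12 - 1728\right) - \frac{- \frac{1}{3} - 2}{7} = -1740 - - \frac{1}{3} = -1740 + \frac{1}{3} = - \frac{5219}{3}$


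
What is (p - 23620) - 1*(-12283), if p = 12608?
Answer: 1271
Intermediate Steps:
(p - 23620) - 1*(-12283) = (12608 - 23620) - 1*(-12283) = -11012 + 12283 = 1271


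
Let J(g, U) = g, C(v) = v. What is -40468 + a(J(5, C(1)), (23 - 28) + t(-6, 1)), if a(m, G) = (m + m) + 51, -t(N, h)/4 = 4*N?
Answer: -40407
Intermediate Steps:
t(N, h) = -16*N
a(m, G) = 51 + 2*m (a(m, G) = 2*m + 51 = 51 + 2*m)
-40468 + a(J(5, C(1)), (23 - 28) + t(-6, 1)) = -40468 + (51 + 2*5) = -40468 + (51 + 10) = -40468 + 61 = -40407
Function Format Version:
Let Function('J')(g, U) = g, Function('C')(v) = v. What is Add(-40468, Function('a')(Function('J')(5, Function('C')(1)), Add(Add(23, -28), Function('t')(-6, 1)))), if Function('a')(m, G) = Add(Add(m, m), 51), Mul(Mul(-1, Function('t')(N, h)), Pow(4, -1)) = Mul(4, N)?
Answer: -40407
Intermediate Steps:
Function('t')(N, h) = Mul(-16, N) (Function('t')(N, h) = Mul(-4, Mul(4, N)) = Mul(-16, N))
Function('a')(m, G) = Add(51, Mul(2, m)) (Function('a')(m, G) = Add(Mul(2, m), 51) = Add(51, Mul(2, m)))
Add(-40468, Function('a')(Function('J')(5, Function('C')(1)), Add(Add(23, -28), Function('t')(-6, 1)))) = Add(-40468, Add(51, Mul(2, 5))) = Add(-40468, Add(51, 10)) = Add(-40468, 61) = -40407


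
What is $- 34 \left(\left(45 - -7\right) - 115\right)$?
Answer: $2142$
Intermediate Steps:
$- 34 \left(\left(45 - -7\right) - 115\right) = - 34 \left(\left(45 + 7\right) - 115\right) = - 34 \left(52 - 115\right) = \left(-34\right) \left(-63\right) = 2142$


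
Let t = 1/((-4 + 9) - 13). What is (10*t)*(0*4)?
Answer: 0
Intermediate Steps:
t = -⅛ (t = 1/(5 - 13) = 1/(-8) = -⅛ ≈ -0.12500)
(10*t)*(0*4) = (10*(-⅛))*(0*4) = -5/4*0 = 0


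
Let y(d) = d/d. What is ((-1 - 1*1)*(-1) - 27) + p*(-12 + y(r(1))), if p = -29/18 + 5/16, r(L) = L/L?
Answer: -1543/144 ≈ -10.715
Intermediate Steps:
r(L) = 1
p = -187/144 (p = -29*1/18 + 5*(1/16) = -29/18 + 5/16 = -187/144 ≈ -1.2986)
y(d) = 1
((-1 - 1*1)*(-1) - 27) + p*(-12 + y(r(1))) = ((-1 - 1*1)*(-1) - 27) - 187*(-12 + 1)/144 = ((-1 - 1)*(-1) - 27) - 187/144*(-11) = (-2*(-1) - 27) + 2057/144 = (2 - 27) + 2057/144 = -25 + 2057/144 = -1543/144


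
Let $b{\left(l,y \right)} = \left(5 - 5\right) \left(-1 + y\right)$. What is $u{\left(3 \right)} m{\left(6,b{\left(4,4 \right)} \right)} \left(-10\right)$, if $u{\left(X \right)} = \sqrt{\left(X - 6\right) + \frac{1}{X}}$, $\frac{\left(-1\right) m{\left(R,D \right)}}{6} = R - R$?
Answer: $0$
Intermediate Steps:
$b{\left(l,y \right)} = 0$ ($b{\left(l,y \right)} = 0 \left(-1 + y\right) = 0$)
$m{\left(R,D \right)} = 0$ ($m{\left(R,D \right)} = - 6 \left(R - R\right) = \left(-6\right) 0 = 0$)
$u{\left(X \right)} = \sqrt{-6 + X + \frac{1}{X}}$ ($u{\left(X \right)} = \sqrt{\left(X - 6\right) + \frac{1}{X}} = \sqrt{\left(-6 + X\right) + \frac{1}{X}} = \sqrt{-6 + X + \frac{1}{X}}$)
$u{\left(3 \right)} m{\left(6,b{\left(4,4 \right)} \right)} \left(-10\right) = \sqrt{-6 + 3 + \frac{1}{3}} \cdot 0 \left(-10\right) = \sqrt{- \frac{8}{3}} \cdot 0 \left(-10\right) = \frac{2 i \sqrt{6}}{3} \cdot 0 \left(-10\right) = 0 \left(-10\right) = 0$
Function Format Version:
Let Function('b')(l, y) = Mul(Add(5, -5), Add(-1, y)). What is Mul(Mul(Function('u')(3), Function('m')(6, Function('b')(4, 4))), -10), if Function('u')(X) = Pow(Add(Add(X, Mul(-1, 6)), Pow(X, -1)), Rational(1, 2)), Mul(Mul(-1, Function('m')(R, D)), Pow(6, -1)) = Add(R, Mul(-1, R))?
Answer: 0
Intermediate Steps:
Function('b')(l, y) = 0 (Function('b')(l, y) = Mul(0, Add(-1, y)) = 0)
Function('m')(R, D) = 0 (Function('m')(R, D) = Mul(-6, Add(R, Mul(-1, R))) = Mul(-6, 0) = 0)
Function('u')(X) = Pow(Add(-6, X, Pow(X, -1)), Rational(1, 2)) (Function('u')(X) = Pow(Add(Add(X, -6), Pow(X, -1)), Rational(1, 2)) = Pow(Add(Add(-6, X), Pow(X, -1)), Rational(1, 2)) = Pow(Add(-6, X, Pow(X, -1)), Rational(1, 2)))
Mul(Mul(Function('u')(3), Function('m')(6, Function('b')(4, 4))), -10) = Mul(Mul(Pow(Add(-6, 3, Pow(3, -1)), Rational(1, 2)), 0), -10) = Mul(Mul(Pow(Add(-6, 3, Rational(1, 3)), Rational(1, 2)), 0), -10) = Mul(Mul(Pow(Rational(-8, 3), Rational(1, 2)), 0), -10) = Mul(Mul(Mul(Rational(2, 3), I, Pow(6, Rational(1, 2))), 0), -10) = Mul(0, -10) = 0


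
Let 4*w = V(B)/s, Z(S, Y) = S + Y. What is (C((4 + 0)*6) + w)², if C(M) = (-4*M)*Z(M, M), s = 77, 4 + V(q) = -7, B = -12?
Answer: 16647450625/784 ≈ 2.1234e+7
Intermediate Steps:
V(q) = -11 (V(q) = -4 - 7 = -11)
w = -1/28 (w = (-11/77)/4 = (-11*1/77)/4 = (¼)*(-⅐) = -1/28 ≈ -0.035714)
C(M) = -8*M² (C(M) = (-4*M)*(M + M) = (-4*M)*(2*M) = -8*M²)
(C((4 + 0)*6) + w)² = (-8*36*(4 + 0)² - 1/28)² = (-8*(4*6)² - 1/28)² = (-8*24² - 1/28)² = (-8*576 - 1/28)² = (-4608 - 1/28)² = (-129025/28)² = 16647450625/784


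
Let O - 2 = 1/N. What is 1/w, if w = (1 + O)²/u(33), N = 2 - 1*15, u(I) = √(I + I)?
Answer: 169*√66/1444 ≈ 0.95080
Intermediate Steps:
u(I) = √2*√I (u(I) = √(2*I) = √2*√I)
N = -13 (N = 2 - 15 = -13)
O = 25/13 (O = 2 + 1/(-13) = 2 - 1/13 = 25/13 ≈ 1.9231)
w = 722*√66/5577 (w = (1 + 25/13)²/((√2*√33)) = (38/13)²/(√66) = 1444*(√66/66)/169 = 722*√66/5577 ≈ 1.0517)
1/w = 1/(722*√66/5577) = 169*√66/1444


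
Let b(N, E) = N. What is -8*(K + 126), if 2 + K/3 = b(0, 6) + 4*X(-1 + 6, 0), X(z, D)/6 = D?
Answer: -960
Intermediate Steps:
X(z, D) = 6*D
K = -6 (K = -6 + 3*(0 + 4*(6*0)) = -6 + 3*(0 + 4*0) = -6 + 3*(0 + 0) = -6 + 3*0 = -6 + 0 = -6)
-8*(K + 126) = -8*(-6 + 126) = -8*120 = -960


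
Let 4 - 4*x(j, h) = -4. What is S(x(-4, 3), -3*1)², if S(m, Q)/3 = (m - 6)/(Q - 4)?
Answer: 144/49 ≈ 2.9388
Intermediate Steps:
x(j, h) = 2 (x(j, h) = 1 - ¼*(-4) = 1 + 1 = 2)
S(m, Q) = 3*(-6 + m)/(-4 + Q) (S(m, Q) = 3*((m - 6)/(Q - 4)) = 3*((-6 + m)/(-4 + Q)) = 3*(-6 + m)/(-4 + Q))
S(x(-4, 3), -3*1)² = (3*(-6 + 2)/(-4 - 3*1))² = (3*(-4)/(-4 - 3))² = (3*(-4)/(-7))² = (3*(-⅐)*(-4))² = (12/7)² = 144/49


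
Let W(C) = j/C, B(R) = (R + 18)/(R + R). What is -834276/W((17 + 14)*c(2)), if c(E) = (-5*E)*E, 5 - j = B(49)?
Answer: 16896869920/141 ≈ 1.1984e+8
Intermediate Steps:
B(R) = (18 + R)/(2*R) (B(R) = (18 + R)/((2*R)) = (18 + R)*(1/(2*R)) = (18 + R)/(2*R))
j = 423/98 (j = 5 - (18 + 49)/(2*49) = 5 - 67/(2*49) = 5 - 1*67/98 = 5 - 67/98 = 423/98 ≈ 4.3163)
c(E) = -5*E²
W(C) = 423/(98*C)
-834276/W((17 + 14)*c(2)) = -834276/(423/(98*(((17 + 14)*(-5*2²))))) = -834276/(423/(98*((31*(-5*4))))) = -834276/(423/(98*((31*(-20))))) = -834276/((423/98)/(-620)) = -834276/((423/98)*(-1/620)) = -834276/(-423/60760) = -834276*(-60760/423) = 16896869920/141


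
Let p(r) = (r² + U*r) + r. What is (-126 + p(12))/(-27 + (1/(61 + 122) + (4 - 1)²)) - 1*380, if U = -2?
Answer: -1252438/3293 ≈ -380.33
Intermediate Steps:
p(r) = r² - r (p(r) = (r² - 2*r) + r = r² - r)
(-126 + p(12))/(-27 + (1/(61 + 122) + (4 - 1)²)) - 1*380 = (-126 + 12*(-1 + 12))/(-27 + (1/(61 + 122) + (4 - 1)²)) - 1*380 = (-126 + 12*11)/(-27 + (1/183 + 3²)) - 380 = (-126 + 132)/(-27 + (1/183 + 9)) - 380 = 6/(-27 + 1648/183) - 380 = 6/(-3293/183) - 380 = 6*(-183/3293) - 380 = -1098/3293 - 380 = -1252438/3293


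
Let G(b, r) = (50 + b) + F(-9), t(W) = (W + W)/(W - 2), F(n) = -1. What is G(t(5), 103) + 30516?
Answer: 91705/3 ≈ 30568.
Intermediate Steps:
t(W) = 2*W/(-2 + W) (t(W) = (2*W)/(-2 + W) = 2*W/(-2 + W))
G(b, r) = 49 + b (G(b, r) = (50 + b) - 1 = 49 + b)
G(t(5), 103) + 30516 = (49 + 2*5/(-2 + 5)) + 30516 = (49 + 2*5/3) + 30516 = (49 + 2*5*(1/3)) + 30516 = (49 + 10/3) + 30516 = 157/3 + 30516 = 91705/3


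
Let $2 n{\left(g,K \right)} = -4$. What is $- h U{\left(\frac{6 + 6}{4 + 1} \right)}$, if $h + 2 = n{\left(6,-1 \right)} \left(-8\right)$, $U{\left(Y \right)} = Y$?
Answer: $- \frac{168}{5} \approx -33.6$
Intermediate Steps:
$n{\left(g,K \right)} = -2$ ($n{\left(g,K \right)} = \frac{1}{2} \left(-4\right) = -2$)
$h = 14$ ($h = -2 - -16 = -2 + 16 = 14$)
$- h U{\left(\frac{6 + 6}{4 + 1} \right)} = - 14 \frac{6 + 6}{4 + 1} = - 14 \cdot \frac{12}{5} = - 14 \cdot 12 \cdot \frac{1}{5} = - \frac{14 \cdot 12}{5} = \left(-1\right) \frac{168}{5} = - \frac{168}{5}$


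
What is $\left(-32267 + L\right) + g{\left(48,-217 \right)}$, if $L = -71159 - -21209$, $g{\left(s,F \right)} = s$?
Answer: $-82169$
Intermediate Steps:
$L = -49950$ ($L = -71159 + 21209 = -49950$)
$\left(-32267 + L\right) + g{\left(48,-217 \right)} = \left(-32267 - 49950\right) + 48 = -82217 + 48 = -82169$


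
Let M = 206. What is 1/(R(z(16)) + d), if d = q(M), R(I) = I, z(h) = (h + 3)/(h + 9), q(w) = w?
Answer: 25/5169 ≈ 0.0048365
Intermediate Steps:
z(h) = (3 + h)/(9 + h)
d = 206
1/(R(z(16)) + d) = 1/((3 + 16)/(9 + 16) + 206) = 1/(19/25 + 206) = 1/(5169/25) = 25/5169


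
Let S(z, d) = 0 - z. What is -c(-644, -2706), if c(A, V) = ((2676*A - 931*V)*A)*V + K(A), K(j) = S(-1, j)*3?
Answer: -1387059469491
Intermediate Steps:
S(z, d) = -z
K(j) = 3 (K(j) = -1*(-1)*3 = 1*3 = 3)
c(A, V) = 3 + A*V*(-931*V + 2676*A) (c(A, V) = ((2676*A - 931*V)*A)*V + 3 = ((-931*V + 2676*A)*A)*V + 3 = (A*(-931*V + 2676*A))*V + 3 = A*V*(-931*V + 2676*A) + 3 = 3 + A*V*(-931*V + 2676*A))
-c(-644, -2706) = -(3 - 931*(-644)*(-2706)² + 2676*(-2706)*(-644)²) = -(3 - 931*(-644)*7322436 + 2676*(-2706)*414736) = -(3 + 4390269017904 - 3003209548416) = -1*1387059469491 = -1387059469491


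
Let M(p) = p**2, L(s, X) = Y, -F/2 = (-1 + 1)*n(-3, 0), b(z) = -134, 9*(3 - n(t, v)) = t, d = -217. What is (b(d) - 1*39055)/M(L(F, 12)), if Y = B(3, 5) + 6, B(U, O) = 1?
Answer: -39189/49 ≈ -799.78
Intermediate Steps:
n(t, v) = 3 - t/9
Y = 7 (Y = 1 + 6 = 7)
F = 0 (F = -2*(-1 + 1)*(3 - 1/9*(-3)) = -0*(3 + 1/3) = -0*10/3 = -2*0 = 0)
L(s, X) = 7
(b(d) - 1*39055)/M(L(F, 12)) = (-134 - 1*39055)/(7**2) = (-134 - 39055)/49 = -39189*1/49 = -39189/49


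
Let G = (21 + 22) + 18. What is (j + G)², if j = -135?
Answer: 5476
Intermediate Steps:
G = 61 (G = 43 + 18 = 61)
(j + G)² = (-135 + 61)² = (-74)² = 5476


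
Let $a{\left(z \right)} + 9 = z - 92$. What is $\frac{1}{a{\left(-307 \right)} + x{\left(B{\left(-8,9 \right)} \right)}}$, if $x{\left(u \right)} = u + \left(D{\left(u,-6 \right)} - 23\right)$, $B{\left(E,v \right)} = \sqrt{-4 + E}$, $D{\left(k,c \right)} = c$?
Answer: $- \frac{437}{190981} - \frac{2 i \sqrt{3}}{190981} \approx -0.0022882 - 1.8138 \cdot 10^{-5} i$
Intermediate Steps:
$a{\left(z \right)} = -101 + z$ ($a{\left(z \right)} = -9 + \left(z - 92\right) = -9 + \left(-92 + z\right) = -101 + z$)
$x{\left(u \right)} = -29 + u$ ($x{\left(u \right)} = u - 29 = -29 + u$)
$\frac{1}{a{\left(-307 \right)} + x{\left(B{\left(-8,9 \right)} \right)}} = \frac{1}{\left(-101 - 307\right) - \left(29 - \sqrt{-4 - 8}\right)} = \frac{1}{-408 - \left(29 - \sqrt{-12}\right)} = \frac{1}{-408 - \left(29 - 2 i \sqrt{3}\right)} = \frac{1}{-437 + 2 i \sqrt{3}}$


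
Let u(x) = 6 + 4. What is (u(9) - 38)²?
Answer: 784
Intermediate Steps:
u(x) = 10
(u(9) - 38)² = (10 - 38)² = (-28)² = 784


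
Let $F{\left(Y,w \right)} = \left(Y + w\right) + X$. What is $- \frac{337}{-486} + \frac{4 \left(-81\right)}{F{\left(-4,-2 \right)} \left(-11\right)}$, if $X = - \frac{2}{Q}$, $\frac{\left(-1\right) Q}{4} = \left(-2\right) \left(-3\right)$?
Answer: $- \frac{1626371}{379566} \approx -4.2848$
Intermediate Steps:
$Q = -24$ ($Q = - 4 \left(\left(-2\right) \left(-3\right)\right) = \left(-4\right) 6 = -24$)
$X = \frac{1}{12}$ ($X = - \frac{2}{-24} = \left(-2\right) \left(- \frac{1}{24}\right) = \frac{1}{12} \approx 0.083333$)
$F{\left(Y,w \right)} = \frac{1}{12} + Y + w$ ($F{\left(Y,w \right)} = \left(Y + w\right) + \frac{1}{12} = \frac{1}{12} + Y + w$)
$- \frac{337}{-486} + \frac{4 \left(-81\right)}{F{\left(-4,-2 \right)} \left(-11\right)} = - \frac{337}{-486} + \frac{4 \left(-81\right)}{\left(\frac{1}{12} - 4 - 2\right) \left(-11\right)} = \left(-337\right) \left(- \frac{1}{486}\right) - \frac{324}{\left(- \frac{71}{12}\right) \left(-11\right)} = \frac{337}{486} - \frac{324}{\frac{781}{12}} = \frac{337}{486} - \frac{3888}{781} = - \frac{1626371}{379566}$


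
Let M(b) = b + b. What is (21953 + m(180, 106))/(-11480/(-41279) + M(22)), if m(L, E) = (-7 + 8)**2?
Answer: 21577123/43518 ≈ 495.82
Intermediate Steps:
m(L, E) = 1 (m(L, E) = 1**2 = 1)
M(b) = 2*b
(21953 + m(180, 106))/(-11480/(-41279) + M(22)) = (21953 + 1)/(-11480/(-41279) + 2*22) = 21954/(-11480*(-1/41279) + 44) = 21954/(1640/5897 + 44) = 21954/(261108/5897) = 21954*(5897/261108) = 21577123/43518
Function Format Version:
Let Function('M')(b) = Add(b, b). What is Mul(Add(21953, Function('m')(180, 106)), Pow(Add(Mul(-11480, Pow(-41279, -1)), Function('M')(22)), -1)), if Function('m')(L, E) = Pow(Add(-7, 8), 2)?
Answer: Rational(21577123, 43518) ≈ 495.82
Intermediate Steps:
Function('m')(L, E) = 1 (Function('m')(L, E) = Pow(1, 2) = 1)
Function('M')(b) = Mul(2, b)
Mul(Add(21953, Function('m')(180, 106)), Pow(Add(Mul(-11480, Pow(-41279, -1)), Function('M')(22)), -1)) = Mul(Add(21953, 1), Pow(Add(Mul(-11480, Pow(-41279, -1)), Mul(2, 22)), -1)) = Mul(21954, Pow(Add(Mul(-11480, Rational(-1, 41279)), 44), -1)) = Mul(21954, Pow(Add(Rational(1640, 5897), 44), -1)) = Mul(21954, Pow(Rational(261108, 5897), -1)) = Mul(21954, Rational(5897, 261108)) = Rational(21577123, 43518)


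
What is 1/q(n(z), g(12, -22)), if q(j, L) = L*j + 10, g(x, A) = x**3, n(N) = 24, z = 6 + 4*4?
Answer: 1/41482 ≈ 2.4107e-5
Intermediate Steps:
z = 22 (z = 6 + 16 = 22)
q(j, L) = 10 + L*j
1/q(n(z), g(12, -22)) = 1/(10 + 12**3*24) = 1/(10 + 1728*24) = 1/(10 + 41472) = 1/41482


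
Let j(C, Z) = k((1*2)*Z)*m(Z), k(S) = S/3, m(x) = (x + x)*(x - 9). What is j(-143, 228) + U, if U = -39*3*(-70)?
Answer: 15187518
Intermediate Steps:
m(x) = 2*x*(-9 + x) (m(x) = (2*x)*(-9 + x) = 2*x*(-9 + x))
k(S) = S/3 (k(S) = S*(1/3) = S/3)
U = 8190 (U = -117*(-70) = 8190)
j(C, Z) = 4*Z**2*(-9 + Z)/3 (j(C, Z) = (((1*2)*Z)/3)*(2*Z*(-9 + Z)) = ((2*Z)/3)*(2*Z*(-9 + Z)) = (2*Z/3)*(2*Z*(-9 + Z)) = 4*Z**2*(-9 + Z)/3)
j(-143, 228) + U = (4/3)*228**2*(-9 + 228) + 8190 = (4/3)*51984*219 + 8190 = 15179328 + 8190 = 15187518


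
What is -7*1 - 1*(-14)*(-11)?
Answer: -161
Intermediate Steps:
-7*1 - 1*(-14)*(-11) = -7 + 14*(-11) = -7 - 154 = -161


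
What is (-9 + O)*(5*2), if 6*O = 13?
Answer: -205/3 ≈ -68.333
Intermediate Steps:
O = 13/6 (O = (⅙)*13 = 13/6 ≈ 2.1667)
(-9 + O)*(5*2) = (-9 + 13/6)*(5*2) = -41/6*10 = -205/3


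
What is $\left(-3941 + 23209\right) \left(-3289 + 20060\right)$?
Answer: $323143628$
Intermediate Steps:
$\left(-3941 + 23209\right) \left(-3289 + 20060\right) = 19268 \cdot 16771 = 323143628$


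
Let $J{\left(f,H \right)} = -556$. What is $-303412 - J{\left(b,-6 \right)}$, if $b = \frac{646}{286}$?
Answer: $-302856$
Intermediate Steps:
$b = \frac{323}{143}$ ($b = 646 \cdot \frac{1}{286} = \frac{323}{143} \approx 2.2587$)
$-303412 - J{\left(b,-6 \right)} = -303412 - -556 = -303412 + 556 = -302856$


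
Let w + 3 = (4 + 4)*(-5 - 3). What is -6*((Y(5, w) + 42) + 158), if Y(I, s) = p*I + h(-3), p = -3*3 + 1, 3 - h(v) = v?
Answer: -996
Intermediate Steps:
w = -67 (w = -3 + (4 + 4)*(-5 - 3) = -3 + 8*(-8) = -3 - 64 = -67)
h(v) = 3 - v
p = -8 (p = -9 + 1 = -8)
Y(I, s) = 6 - 8*I (Y(I, s) = -8*I + (3 - 1*(-3)) = -8*I + (3 + 3) = -8*I + 6 = 6 - 8*I)
-6*((Y(5, w) + 42) + 158) = -6*(((6 - 8*5) + 42) + 158) = -6*(((6 - 40) + 42) + 158) = -6*((-34 + 42) + 158) = -6*(8 + 158) = -6*166 = -996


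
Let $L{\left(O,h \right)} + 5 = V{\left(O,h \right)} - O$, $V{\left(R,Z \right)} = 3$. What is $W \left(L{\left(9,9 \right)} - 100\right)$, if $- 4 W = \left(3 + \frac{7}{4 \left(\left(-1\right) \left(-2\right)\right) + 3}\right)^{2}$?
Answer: $\frac{44400}{121} \approx 366.94$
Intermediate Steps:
$L{\left(O,h \right)} = -2 - O$ ($L{\left(O,h \right)} = -5 - \left(-3 + O\right) = -2 - O$)
$W = - \frac{400}{121}$ ($W = - \frac{\left(3 + \frac{7}{4 \left(\left(-1\right) \left(-2\right)\right) + 3}\right)^{2}}{4} = - \frac{\left(3 + \frac{7}{4 \cdot 2 + 3}\right)^{2}}{4} = - \frac{\left(3 + \frac{7}{8 + 3}\right)^{2}}{4} = - \frac{\left(3 + \frac{7}{11}\right)^{2}}{4} = - \frac{\left(\frac{40}{11}\right)^{2}}{4} = \left(- \frac{1}{4}\right) \frac{1600}{121} = - \frac{400}{121} \approx -3.3058$)
$W \left(L{\left(9,9 \right)} - 100\right) = - \frac{400 \left(\left(-2 - 9\right) - 100\right)}{121} = - \frac{400 \left(-11 - 100\right)}{121} = \left(- \frac{400}{121}\right) \left(-111\right) = \frac{44400}{121}$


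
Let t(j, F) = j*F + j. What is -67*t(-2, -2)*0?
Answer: 0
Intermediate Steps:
t(j, F) = j + F*j (t(j, F) = F*j + j = j + F*j)
-67*t(-2, -2)*0 = -(-134)*(1 - 2)*0 = -(-134)*(-1)*0 = -67*2*0 = -134*0 = 0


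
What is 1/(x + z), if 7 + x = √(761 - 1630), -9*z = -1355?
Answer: 11628/1739653 - 81*I*√869/1739653 ≈ 0.0066841 - 0.0013726*I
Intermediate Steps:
z = 1355/9 (z = -⅑*(-1355) = 1355/9 ≈ 150.56)
x = -7 + I*√869 (x = -7 + √(761 - 1630) = -7 + √(-869) = -7 + I*√869 ≈ -7.0 + 29.479*I)
1/(x + z) = 1/((-7 + I*√869) + 1355/9) = 1/(1292/9 + I*√869)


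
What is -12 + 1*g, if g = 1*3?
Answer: -9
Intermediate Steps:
g = 3
-12 + 1*g = -12 + 1*3 = -12 + 3 = -9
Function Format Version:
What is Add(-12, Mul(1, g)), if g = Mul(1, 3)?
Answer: -9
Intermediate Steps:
g = 3
Add(-12, Mul(1, g)) = Add(-12, Mul(1, 3)) = Add(-12, 3) = -9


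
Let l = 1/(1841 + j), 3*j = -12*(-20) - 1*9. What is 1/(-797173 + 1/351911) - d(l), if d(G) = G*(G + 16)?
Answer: -4305300450699671/516003482929109924 ≈ -0.0083435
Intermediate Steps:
j = 77 (j = (-12*(-20) - 1*9)/3 = (240 - 9)/3 = (⅓)*231 = 77)
l = 1/1918 (l = 1/(1841 + 77) = 1/1918 ≈ 0.00052138)
d(G) = G*(16 + G)
1/(-797173 + 1/351911) - d(l) = 1/(-797173 + 1/351911) - (16 + 1/1918)/1918 = 1/(-797173 + 1/351911) - 30689/(1918*1918) = 1/(-280533947602/351911) - 1*30689/3678724 = -351911/280533947602 - 30689/3678724 = -4305300450699671/516003482929109924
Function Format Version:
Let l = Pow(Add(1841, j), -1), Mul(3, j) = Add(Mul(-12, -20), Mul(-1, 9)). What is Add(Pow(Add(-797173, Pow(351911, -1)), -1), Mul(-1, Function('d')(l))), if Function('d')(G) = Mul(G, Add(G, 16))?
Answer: Rational(-4305300450699671, 516003482929109924) ≈ -0.0083435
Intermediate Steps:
j = 77 (j = Mul(Rational(1, 3), Add(Mul(-12, -20), Mul(-1, 9))) = Mul(Rational(1, 3), Add(240, -9)) = Mul(Rational(1, 3), 231) = 77)
l = Rational(1, 1918) (l = Pow(Add(1841, 77), -1) = Pow(1918, -1) = Rational(1, 1918) ≈ 0.00052138)
Function('d')(G) = Mul(G, Add(16, G))
Add(Pow(Add(-797173, Pow(351911, -1)), -1), Mul(-1, Function('d')(l))) = Add(Pow(Add(-797173, Pow(351911, -1)), -1), Mul(-1, Mul(Rational(1, 1918), Add(16, Rational(1, 1918))))) = Add(Pow(Add(-797173, Rational(1, 351911)), -1), Mul(-1, Mul(Rational(1, 1918), Rational(30689, 1918)))) = Add(Pow(Rational(-280533947602, 351911), -1), Mul(-1, Rational(30689, 3678724))) = Add(Rational(-351911, 280533947602), Rational(-30689, 3678724)) = Rational(-4305300450699671, 516003482929109924)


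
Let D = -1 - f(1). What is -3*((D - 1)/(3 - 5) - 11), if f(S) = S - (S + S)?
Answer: 63/2 ≈ 31.500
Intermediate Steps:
f(S) = -S (f(S) = S - 2*S = -S)
D = 0 (D = -1 - (-1) = -1 - 1*(-1) = -1 + 1 = 0)
-3*((D - 1)/(3 - 5) - 11) = -3*((0 - 1)/(3 - 5) - 11) = -3*(-1/(-2) - 11) = -3*(-1*(-1/2) - 11) = -3*(1/2 - 11) = -3*(-21/2) = 63/2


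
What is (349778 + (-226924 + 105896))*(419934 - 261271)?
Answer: 36294161250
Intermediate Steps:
(349778 + (-226924 + 105896))*(419934 - 261271) = (349778 - 121028)*158663 = 228750*158663 = 36294161250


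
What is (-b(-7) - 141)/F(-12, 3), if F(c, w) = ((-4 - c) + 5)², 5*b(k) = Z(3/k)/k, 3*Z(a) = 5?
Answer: -2960/3549 ≈ -0.83404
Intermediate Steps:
Z(a) = 5/3 (Z(a) = (⅓)*5 = 5/3)
b(k) = 1/(3*k) (b(k) = (5/(3*k))/5 = 1/(3*k))
F(c, w) = (1 - c)²
(-b(-7) - 141)/F(-12, 3) = (-1/(3*(-7)) - 141)/((-1 - 12)²) = (-(-1)/(3*7) - 141)/((-13)²) = (-1*(-1/21) - 141)/169 = (1/21 - 141)/169 = (1/169)*(-2960/21) = -2960/3549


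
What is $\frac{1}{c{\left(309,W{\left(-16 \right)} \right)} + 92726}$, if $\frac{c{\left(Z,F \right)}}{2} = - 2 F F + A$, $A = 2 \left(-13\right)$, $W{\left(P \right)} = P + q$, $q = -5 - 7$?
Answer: $\frac{1}{89538} \approx 1.1168 \cdot 10^{-5}$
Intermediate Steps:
$q = -12$ ($q = -5 - 7 = -12$)
$W{\left(P \right)} = -12 + P$ ($W{\left(P \right)} = P - 12 = -12 + P$)
$A = -26$
$c{\left(Z,F \right)} = -52 - 4 F^{2}$ ($c{\left(Z,F \right)} = 2 \left(- 2 F F - 26\right) = 2 \left(- 2 F^{2} - 26\right) = 2 \left(-26 - 2 F^{2}\right) = -52 - 4 F^{2}$)
$\frac{1}{c{\left(309,W{\left(-16 \right)} \right)} + 92726} = \frac{1}{\left(-52 - 4 \left(-12 - 16\right)^{2}\right) + 92726} = \frac{1}{\left(-52 - 4 \left(-28\right)^{2}\right) + 92726} = \frac{1}{\left(-52 - 3136\right) + 92726} = \frac{1}{-3188 + 92726} = \frac{1}{89538}$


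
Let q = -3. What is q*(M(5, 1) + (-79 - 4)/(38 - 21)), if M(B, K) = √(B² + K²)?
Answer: 249/17 - 3*√26 ≈ -0.65000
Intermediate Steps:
q*(M(5, 1) + (-79 - 4)/(38 - 21)) = -3*(√(5² + 1²) + (-79 - 4)/(38 - 21)) = -3*(√(25 + 1) - 83/17) = -3*(√26 - 83*1/17) = -3*(√26 - 83/17) = -3*(-83/17 + √26) = 249/17 - 3*√26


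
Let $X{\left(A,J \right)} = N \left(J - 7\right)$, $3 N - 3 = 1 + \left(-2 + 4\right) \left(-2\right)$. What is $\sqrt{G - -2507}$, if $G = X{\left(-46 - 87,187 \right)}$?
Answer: $\sqrt{2507} \approx 50.07$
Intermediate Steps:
$N = 0$ ($N = 1 + \frac{1 + \left(-2 + 4\right) \left(-2\right)}{3} = 1 + \frac{1 + 2 \left(-2\right)}{3} = 1 + \frac{1 - 4}{3} = 1 + \frac{1}{3} \left(-3\right) = 1 - 1 = 0$)
$X{\left(A,J \right)} = 0$ ($X{\left(A,J \right)} = 0 \left(J - 7\right) = 0 \left(-7 + J\right) = 0$)
$G = 0$
$\sqrt{G - -2507} = \sqrt{0 - -2507} = \sqrt{0 + 2507} = \sqrt{2507}$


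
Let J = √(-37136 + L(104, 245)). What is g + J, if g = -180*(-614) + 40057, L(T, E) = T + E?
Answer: 150577 + I*√36787 ≈ 1.5058e+5 + 191.8*I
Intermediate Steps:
L(T, E) = E + T
J = I*√36787 (J = √(-37136 + (245 + 104)) = √(-37136 + 349) = √(-36787) = I*√36787 ≈ 191.8*I)
g = 150577 (g = 110520 + 40057 = 150577)
g + J = 150577 + I*√36787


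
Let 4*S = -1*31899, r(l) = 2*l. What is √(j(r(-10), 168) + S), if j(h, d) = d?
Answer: I*√31227/2 ≈ 88.356*I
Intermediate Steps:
S = -31899/4 (S = (-1*31899)/4 = (¼)*(-31899) = -31899/4 ≈ -7974.8)
√(j(r(-10), 168) + S) = √(168 - 31899/4) = √(-31227/4) = I*√31227/2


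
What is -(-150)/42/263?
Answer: 25/1841 ≈ 0.013580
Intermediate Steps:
-(-150)/42/263 = -(-150)/42*(1/263) = -15*(-5/21)*(1/263) = (25/7)*(1/263) = 25/1841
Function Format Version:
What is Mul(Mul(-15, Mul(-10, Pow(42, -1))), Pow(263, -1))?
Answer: Rational(25, 1841) ≈ 0.013580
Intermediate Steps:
Mul(Mul(-15, Mul(-10, Pow(42, -1))), Pow(263, -1)) = Mul(Mul(-15, Mul(-10, Rational(1, 42))), Rational(1, 263)) = Mul(Mul(-15, Rational(-5, 21)), Rational(1, 263)) = Mul(Rational(25, 7), Rational(1, 263)) = Rational(25, 1841)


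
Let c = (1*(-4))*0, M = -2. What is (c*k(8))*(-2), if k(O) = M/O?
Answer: 0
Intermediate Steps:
c = 0 (c = -4*0 = 0)
k(O) = -2/O
(c*k(8))*(-2) = (0*(-2/8))*(-2) = (0*(-2*⅛))*(-2) = (0*(-¼))*(-2) = 0*(-2) = 0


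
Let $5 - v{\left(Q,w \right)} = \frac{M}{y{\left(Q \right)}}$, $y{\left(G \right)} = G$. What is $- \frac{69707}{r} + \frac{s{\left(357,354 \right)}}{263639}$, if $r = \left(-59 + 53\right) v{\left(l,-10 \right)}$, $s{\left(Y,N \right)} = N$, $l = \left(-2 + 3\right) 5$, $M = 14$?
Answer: $\frac{8353403839}{1581834} \approx 5280.8$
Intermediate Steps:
$l = 5$ ($l = 1 \cdot 5 = 5$)
$v{\left(Q,w \right)} = 5 - \frac{14}{Q}$
$r = - \frac{66}{5}$ ($r = \left(-59 + 53\right) \left(5 - \frac{14}{5}\right) = - 6 \left(5 - \frac{14}{5}\right) = \left(-6\right) \frac{11}{5} = - \frac{66}{5} \approx -13.2$)
$- \frac{69707}{r} + \frac{s{\left(357,354 \right)}}{263639} = - \frac{69707}{- \frac{66}{5}} + \frac{354}{263639} = \left(-69707\right) \left(- \frac{5}{66}\right) + 354 \cdot \frac{1}{263639} = \frac{31685}{6} + \frac{354}{263639} = \frac{8353403839}{1581834}$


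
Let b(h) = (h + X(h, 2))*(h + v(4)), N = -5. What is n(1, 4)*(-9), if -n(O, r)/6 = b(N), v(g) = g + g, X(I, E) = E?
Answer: -486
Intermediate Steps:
v(g) = 2*g
b(h) = (2 + h)*(8 + h) (b(h) = (h + 2)*(h + 2*4) = (2 + h)*(h + 8) = (2 + h)*(8 + h))
n(O, r) = 54 (n(O, r) = -6*(16 + (-5)² + 10*(-5)) = -6*(16 + 25 - 50) = -6*(-9) = 54)
n(1, 4)*(-9) = 54*(-9) = -486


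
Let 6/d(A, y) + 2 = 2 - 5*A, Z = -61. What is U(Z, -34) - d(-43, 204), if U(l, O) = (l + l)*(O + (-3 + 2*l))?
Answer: 4170564/215 ≈ 19398.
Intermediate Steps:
U(l, O) = 2*l*(-3 + O + 2*l) (U(l, O) = (2*l)*(-3 + O + 2*l) = 2*l*(-3 + O + 2*l))
d(A, y) = -6/(5*A) (d(A, y) = 6/(-2 + (2 - 5*A)) = 6/((-5*A)) = 6*(-1/(5*A)) = -6/(5*A))
U(Z, -34) - d(-43, 204) = 2*(-61)*(-3 - 34 + 2*(-61)) - (-6)/(5*(-43)) = 2*(-61)*(-3 - 34 - 122) - (-6)*(-1)/(5*43) = 2*(-61)*(-159) - 1*6/215 = 19398 - 6/215 = 4170564/215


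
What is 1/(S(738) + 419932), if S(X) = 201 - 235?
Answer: 1/419898 ≈ 2.3815e-6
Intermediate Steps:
S(X) = -34
1/(S(738) + 419932) = 1/(-34 + 419932) = 1/419898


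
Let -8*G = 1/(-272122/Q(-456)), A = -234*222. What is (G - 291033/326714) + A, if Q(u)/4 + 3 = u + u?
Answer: -4618571720080065/88906067108 ≈ -51949.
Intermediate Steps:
A = -51948
Q(u) = -12 + 8*u (Q(u) = -12 + 4*(u + u) = -12 + 4*(2*u) = -12 + 8*u)
G = -915/544244 (G = -1/(8*((-272122/(-12 + 8*(-456))))) = -1/(8*((-272122/(-12 - 3648)))) = -1/(8*((-272122/(-3660)))) = -1/(8*((-272122*(-1/3660)))) = -1/(8*136061/1830) = -1/8*1830/136061 = -915/544244 ≈ -0.0016812)
(G - 291033/326714) + A = (-915/544244 - 291033/326714) - 51948 = -79345953681/88906067108 - 51948 = -4618571720080065/88906067108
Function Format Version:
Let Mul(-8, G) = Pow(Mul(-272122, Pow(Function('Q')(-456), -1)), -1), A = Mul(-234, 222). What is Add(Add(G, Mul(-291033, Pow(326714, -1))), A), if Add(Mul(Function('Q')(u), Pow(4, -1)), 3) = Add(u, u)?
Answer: Rational(-4618571720080065, 88906067108) ≈ -51949.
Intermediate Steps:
A = -51948
Function('Q')(u) = Add(-12, Mul(8, u)) (Function('Q')(u) = Add(-12, Mul(4, Add(u, u))) = Add(-12, Mul(4, Mul(2, u))) = Add(-12, Mul(8, u)))
G = Rational(-915, 544244) (G = Mul(Rational(-1, 8), Pow(Mul(-272122, Pow(Add(-12, Mul(8, -456)), -1)), -1)) = Mul(Rational(-1, 8), Pow(Mul(-272122, Pow(Add(-12, -3648), -1)), -1)) = Mul(Rational(-1, 8), Pow(Mul(-272122, Pow(-3660, -1)), -1)) = Mul(Rational(-1, 8), Pow(Mul(-272122, Rational(-1, 3660)), -1)) = Mul(Rational(-1, 8), Pow(Rational(136061, 1830), -1)) = Mul(Rational(-1, 8), Rational(1830, 136061)) = Rational(-915, 544244) ≈ -0.0016812)
Add(Add(G, Mul(-291033, Pow(326714, -1))), A) = Add(Add(Rational(-915, 544244), Mul(-291033, Pow(326714, -1))), -51948) = Add(Add(Rational(-915, 544244), Mul(-291033, Rational(1, 326714))), -51948) = Add(Add(Rational(-915, 544244), Rational(-291033, 326714)), -51948) = Add(Rational(-79345953681, 88906067108), -51948) = Rational(-4618571720080065, 88906067108)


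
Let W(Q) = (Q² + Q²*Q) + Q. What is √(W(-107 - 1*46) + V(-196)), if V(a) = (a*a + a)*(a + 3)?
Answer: I*√10934781 ≈ 3306.8*I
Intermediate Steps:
V(a) = (3 + a)*(a + a²) (V(a) = (a² + a)*(3 + a) = (a + a²)*(3 + a) = (3 + a)*(a + a²))
W(Q) = Q + Q² + Q³ (W(Q) = (Q² + Q³) + Q = Q + Q² + Q³)
√(W(-107 - 1*46) + V(-196)) = √((-107 - 1*46)*(1 + (-107 - 1*46) + (-107 - 1*46)²) - 196*(3 + (-196)² + 4*(-196))) = √((-107 - 46)*(1 + (-107 - 46) + (-107 - 46)²) - 196*(3 + 38416 - 784)) = √(-153*(1 - 153 + (-153)²) - 196*37635) = √(-153*(1 - 153 + 23409) - 7376460) = √(-153*23257 - 7376460) = √(-3558321 - 7376460) = √(-10934781) = I*√10934781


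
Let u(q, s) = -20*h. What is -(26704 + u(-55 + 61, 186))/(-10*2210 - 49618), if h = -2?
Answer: 13372/35859 ≈ 0.37290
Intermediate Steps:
u(q, s) = 40 (u(q, s) = -20*(-2) = 40)
-(26704 + u(-55 + 61, 186))/(-10*2210 - 49618) = -(26704 + 40)/(-10*2210 - 49618) = -26744/(-22100 - 49618) = -26744/(-71718) = -26744*(-1)/71718 = -1*(-13372/35859) = 13372/35859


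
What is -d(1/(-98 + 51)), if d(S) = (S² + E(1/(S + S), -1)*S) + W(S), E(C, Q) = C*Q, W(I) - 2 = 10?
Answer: -50809/4418 ≈ -11.500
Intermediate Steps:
W(I) = 12 (W(I) = 2 + 10 = 12)
d(S) = 23/2 + S² (d(S) = (S² + (-1/(S + S))*S) + 12 = (S² + (-1/(2*S))*S) + 12 = (S² - ½) + 12 = (-½ + S²) + 12 = 23/2 + S²)
-d(1/(-98 + 51)) = -(23/2 + (1/(-98 + 51))²) = -(23/2 + (1/(-47))²) = -(23/2 + (-1/47)²) = -(23/2 + 1/2209) = -1*50809/4418 = -50809/4418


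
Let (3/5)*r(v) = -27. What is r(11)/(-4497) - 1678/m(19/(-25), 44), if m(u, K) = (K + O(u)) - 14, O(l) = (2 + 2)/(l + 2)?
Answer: -38979766/771985 ≈ -50.493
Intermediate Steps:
r(v) = -45 (r(v) = (5/3)*(-27) = -45)
O(l) = 4/(2 + l)
m(u, K) = -14 + K + 4/(2 + u) (m(u, K) = (K + 4/(2 + u)) - 14 = -14 + K + 4/(2 + u))
r(11)/(-4497) - 1678/m(19/(-25), 44) = -45/(-4497) - 1678*(2 + 19/(-25))/(4 + (-14 + 44)*(2 + 19/(-25))) = -45*(-1/4497) - 1678*(2 + 19*(-1/25))/(4 + 30*(2 + 19*(-1/25))) = 15/1499 - 1678*(2 - 19/25)/(4 + 30*(2 - 19/25)) = 15/1499 - 1678*31/(25*(4 + 30*(31/25))) = 15/1499 - 1678*31/(25*(4 + 186/5)) = 15/1499 - 1678/((25/31)*(206/5)) = 15/1499 - 1678/1030/31 = 15/1499 - 1678*31/1030 = 15/1499 - 26009/515 = -38979766/771985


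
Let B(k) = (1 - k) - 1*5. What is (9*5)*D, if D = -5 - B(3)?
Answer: 90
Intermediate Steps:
B(k) = -4 - k (B(k) = (1 - k) - 5 = -4 - k)
D = 2 (D = -5 - (-4 - 1*3) = -5 - (-4 - 3) = -5 - 1*(-7) = -5 + 7 = 2)
(9*5)*D = (9*5)*2 = 45*2 = 90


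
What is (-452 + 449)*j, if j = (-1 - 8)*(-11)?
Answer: -297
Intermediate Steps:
j = 99 (j = -9*(-11) = 99)
(-452 + 449)*j = (-452 + 449)*99 = -3*99 = -297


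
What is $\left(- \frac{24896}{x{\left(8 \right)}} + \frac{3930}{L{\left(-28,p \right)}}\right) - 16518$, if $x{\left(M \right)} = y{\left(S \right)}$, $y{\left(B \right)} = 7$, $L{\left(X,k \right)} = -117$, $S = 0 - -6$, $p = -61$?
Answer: $- \frac{5489528}{273} \approx -20108.0$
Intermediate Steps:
$S = 6$ ($S = 0 + 6 = 6$)
$x{\left(M \right)} = 7$
$\left(- \frac{24896}{x{\left(8 \right)}} + \frac{3930}{L{\left(-28,p \right)}}\right) - 16518 = \left(- \frac{24896}{7} + \frac{3930}{-117}\right) - 16518 = \left(\left(-24896\right) \frac{1}{7} + 3930 \left(- \frac{1}{117}\right)\right) - 16518 = \left(- \frac{24896}{7} - \frac{1310}{39}\right) - 16518 = - \frac{980114}{273} - 16518 = - \frac{5489528}{273}$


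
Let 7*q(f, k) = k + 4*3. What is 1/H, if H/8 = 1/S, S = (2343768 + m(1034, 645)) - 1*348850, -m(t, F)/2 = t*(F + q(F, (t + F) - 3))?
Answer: 568311/28 ≈ 20297.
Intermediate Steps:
q(f, k) = 12/7 + k/7 (q(f, k) = (k + 4*3)/7 = (k + 12)/7 = (12 + k)/7 = 12/7 + k/7)
m(t, F) = -2*t*(9/7 + t/7 + 8*F/7) (m(t, F) = -2*t*(F + (12/7 + ((t + F) - 3)/7)) = -2*t*(F + (12/7 + ((F + t) - 3)/7)) = -2*t*(F + (12/7 + (-3 + F + t)/7)) = -2*t*(F + (12/7 + (-3/7 + F/7 + t/7))) = -2*t*(F + (9/7 + F/7 + t/7)) = -2*t*(9/7 + t/7 + 8*F/7))
S = 1136622/7 (S = (2343768 - 2/7*1034*(9 + 1034 + 8*645)) - 1*348850 = (2343768 - 2/7*1034*(9 + 1034 + 5160)) - 348850 = (2343768 - 2/7*1034*6203) - 348850 = (2343768 - 12827804/7) - 348850 = 3578572/7 - 348850 = 1136622/7 ≈ 1.6237e+5)
H = 28/568311 (H = 8/(1136622/7) = 8*(7/1136622) = 28/568311 ≈ 4.9269e-5)
1/H = 1/(28/568311) = 568311/28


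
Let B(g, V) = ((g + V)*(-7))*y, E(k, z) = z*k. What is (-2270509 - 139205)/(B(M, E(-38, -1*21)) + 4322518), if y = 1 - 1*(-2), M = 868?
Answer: -1204857/2143766 ≈ -0.56203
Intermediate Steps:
E(k, z) = k*z
y = 3 (y = 1 + 2 = 3)
B(g, V) = -21*V - 21*g (B(g, V) = ((g + V)*(-7))*3 = ((V + g)*(-7))*3 = (-7*V - 7*g)*3 = -21*V - 21*g)
(-2270509 - 139205)/(B(M, E(-38, -1*21)) + 4322518) = (-2270509 - 139205)/((-(-798)*(-1*21) - 21*868) + 4322518) = -2409714/((-(-798)*(-21) - 18228) + 4322518) = -2409714/((-21*798 - 18228) + 4322518) = -2409714/((-16758 - 18228) + 4322518) = -2409714/(-34986 + 4322518) = -2409714/4287532 = -2409714*1/4287532 = -1204857/2143766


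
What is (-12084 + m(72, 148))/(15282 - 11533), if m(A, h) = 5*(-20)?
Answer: -12184/3749 ≈ -3.2499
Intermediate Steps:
m(A, h) = -100
(-12084 + m(72, 148))/(15282 - 11533) = (-12084 - 100)/(15282 - 11533) = -12184/3749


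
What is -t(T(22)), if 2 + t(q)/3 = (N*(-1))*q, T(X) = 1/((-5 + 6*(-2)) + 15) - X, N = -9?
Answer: 1227/2 ≈ 613.50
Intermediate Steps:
T(X) = -1/2 - X (T(X) = 1/((-5 - 12) + 15) - X = 1/(-17 + 15) - X = 1/(-2) - X = -1/2 - X)
t(q) = -6 + 27*q (t(q) = -6 + 3*((-9*(-1))*q) = -6 + 3*(9*q) = -6 + 27*q)
-t(T(22)) = -(-6 + 27*(-1/2 - 1*22)) = -(-6 + 27*(-1/2 - 22)) = -(-6 + 27*(-45/2)) = -(-6 - 1215/2) = -1*(-1227/2) = 1227/2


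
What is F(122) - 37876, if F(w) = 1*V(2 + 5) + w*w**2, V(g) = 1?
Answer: 1777973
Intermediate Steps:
F(w) = 1 + w**3 (F(w) = 1*1 + w*w**2 = 1 + w**3)
F(122) - 37876 = (1 + 122**3) - 37876 = (1 + 1815848) - 37876 = 1815849 - 37876 = 1777973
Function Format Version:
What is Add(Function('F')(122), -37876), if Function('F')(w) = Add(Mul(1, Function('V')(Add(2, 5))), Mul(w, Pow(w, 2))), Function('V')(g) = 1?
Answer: 1777973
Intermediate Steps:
Function('F')(w) = Add(1, Pow(w, 3)) (Function('F')(w) = Add(Mul(1, 1), Mul(w, Pow(w, 2))) = Add(1, Pow(w, 3)))
Add(Function('F')(122), -37876) = Add(Add(1, Pow(122, 3)), -37876) = Add(Add(1, 1815848), -37876) = Add(1815849, -37876) = 1777973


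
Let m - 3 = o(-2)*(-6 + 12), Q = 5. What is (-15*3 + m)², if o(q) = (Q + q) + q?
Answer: 1296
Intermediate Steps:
o(q) = 5 + 2*q (o(q) = (5 + q) + q = 5 + 2*q)
m = 9 (m = 3 + (5 + 2*(-2))*(-6 + 12) = 3 + (5 - 4)*6 = 3 + 1*6 = 3 + 6 = 9)
(-15*3 + m)² = (-15*3 + 9)² = (-45 + 9)² = (-36)² = 1296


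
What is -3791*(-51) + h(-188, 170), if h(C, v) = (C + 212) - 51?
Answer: 193314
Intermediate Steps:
h(C, v) = 161 + C (h(C, v) = (212 + C) - 51 = 161 + C)
-3791*(-51) + h(-188, 170) = -3791*(-51) + (161 - 188) = 193341 - 27 = 193314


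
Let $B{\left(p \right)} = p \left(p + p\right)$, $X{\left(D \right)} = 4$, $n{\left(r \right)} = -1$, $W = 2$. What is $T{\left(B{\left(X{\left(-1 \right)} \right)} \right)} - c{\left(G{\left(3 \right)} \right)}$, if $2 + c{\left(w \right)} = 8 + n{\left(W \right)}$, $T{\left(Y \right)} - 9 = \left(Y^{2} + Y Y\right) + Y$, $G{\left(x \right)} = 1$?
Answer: $2084$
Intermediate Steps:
$B{\left(p \right)} = 2 p^{2}$ ($B{\left(p \right)} = p 2 p = 2 p^{2}$)
$T{\left(Y \right)} = 9 + Y + 2 Y^{2}$ ($T{\left(Y \right)} = 9 + \left(\left(Y^{2} + Y Y\right) + Y\right) = 9 + \left(\left(Y^{2} + Y^{2}\right) + Y\right) = 9 + \left(2 Y^{2} + Y\right) = 9 + \left(Y + 2 Y^{2}\right) = 9 + Y + 2 Y^{2}$)
$c{\left(w \right)} = 5$ ($c{\left(w \right)} = -2 + \left(8 - 1\right) = -2 + 7 = 5$)
$T{\left(B{\left(X{\left(-1 \right)} \right)} \right)} - c{\left(G{\left(3 \right)} \right)} = \left(9 + 2 \cdot 4^{2} + 2 \left(2 \cdot 4^{2}\right)^{2}\right) - 5 = \left(9 + 2 \cdot 16 + 2 \left(2 \cdot 16\right)^{2}\right) - 5 = \left(9 + 32 + 2 \cdot 32^{2}\right) - 5 = \left(9 + 32 + 2 \cdot 1024\right) - 5 = \left(9 + 32 + 2048\right) - 5 = 2089 - 5 = 2084$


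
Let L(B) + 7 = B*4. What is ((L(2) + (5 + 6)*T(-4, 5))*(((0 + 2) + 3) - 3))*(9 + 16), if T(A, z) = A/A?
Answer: 600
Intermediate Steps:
T(A, z) = 1
L(B) = -7 + 4*B (L(B) = -7 + B*4 = -7 + 4*B)
((L(2) + (5 + 6)*T(-4, 5))*(((0 + 2) + 3) - 3))*(9 + 16) = (((-7 + 4*2) + (5 + 6)*1)*(((0 + 2) + 3) - 3))*(9 + 16) = (((-7 + 8) + 11*1)*((2 + 3) - 3))*25 = ((1 + 11)*(5 - 3))*25 = (12*2)*25 = 24*25 = 600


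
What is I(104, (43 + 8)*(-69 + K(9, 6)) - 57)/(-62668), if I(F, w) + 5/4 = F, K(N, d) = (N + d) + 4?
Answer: -411/250672 ≈ -0.0016396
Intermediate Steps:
K(N, d) = 4 + N + d
I(F, w) = -5/4 + F
I(104, (43 + 8)*(-69 + K(9, 6)) - 57)/(-62668) = (-5/4 + 104)/(-62668) = (411/4)*(-1/62668) = -411/250672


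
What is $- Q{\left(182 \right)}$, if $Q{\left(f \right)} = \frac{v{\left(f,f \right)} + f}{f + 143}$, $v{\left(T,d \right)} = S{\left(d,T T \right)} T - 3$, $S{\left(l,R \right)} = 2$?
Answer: $- \frac{543}{325} \approx -1.6708$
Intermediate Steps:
$v{\left(T,d \right)} = -3 + 2 T$ ($v{\left(T,d \right)} = 2 T - 3 = -3 + 2 T$)
$Q{\left(f \right)} = \frac{-3 + 3 f}{143 + f}$ ($Q{\left(f \right)} = \frac{\left(-3 + 2 f\right) + f}{f + 143} = \frac{-3 + 3 f}{143 + f}$)
$- Q{\left(182 \right)} = - \frac{3 \left(-1 + 182\right)}{143 + 182} = - \frac{3 \cdot 181}{325} = \left(-1\right) \frac{543}{325} = - \frac{543}{325}$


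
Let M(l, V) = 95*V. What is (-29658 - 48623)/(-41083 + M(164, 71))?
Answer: 78281/34338 ≈ 2.2797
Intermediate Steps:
(-29658 - 48623)/(-41083 + M(164, 71)) = (-29658 - 48623)/(-41083 + 95*71) = -78281/(-41083 + 6745) = -78281/(-34338) = -78281*(-1/34338) = 78281/34338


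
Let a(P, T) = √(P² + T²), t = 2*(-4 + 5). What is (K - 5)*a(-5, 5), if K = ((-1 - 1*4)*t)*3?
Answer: -175*√2 ≈ -247.49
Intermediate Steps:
t = 2 (t = 2*1 = 2)
K = -30 (K = ((-1 - 1*4)*2)*3 = ((-1 - 4)*2)*3 = -5*2*3 = -10*3 = -30)
(K - 5)*a(-5, 5) = (-30 - 5)*√((-5)² + 5²) = -35*√(25 + 25) = -175*√2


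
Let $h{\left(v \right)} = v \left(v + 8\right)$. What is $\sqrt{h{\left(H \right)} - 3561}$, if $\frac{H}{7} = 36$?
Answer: $\sqrt{61959} \approx 248.92$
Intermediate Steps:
$H = 252$ ($H = 7 \cdot 36 = 252$)
$h{\left(v \right)} = v \left(8 + v\right)$
$\sqrt{h{\left(H \right)} - 3561} = \sqrt{252 \left(8 + 252\right) - 3561} = \sqrt{252 \cdot 260 - 3561} = \sqrt{65520 - 3561} = \sqrt{61959}$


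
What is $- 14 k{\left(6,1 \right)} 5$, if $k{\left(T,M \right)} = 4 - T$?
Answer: $140$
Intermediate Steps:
$- 14 k{\left(6,1 \right)} 5 = - 14 \left(4 - 6\right) 5 = \left(-14\right) \left(-2\right) 5 = 28 \cdot 5 = 140$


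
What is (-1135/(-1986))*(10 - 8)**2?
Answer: 2270/993 ≈ 2.2860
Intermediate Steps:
(-1135/(-1986))*(10 - 8)**2 = -1135*(-1/1986)*2**2 = (1135/1986)*4 = 2270/993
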